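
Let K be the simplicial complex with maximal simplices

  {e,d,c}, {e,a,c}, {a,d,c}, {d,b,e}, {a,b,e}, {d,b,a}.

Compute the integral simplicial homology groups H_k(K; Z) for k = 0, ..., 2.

H_0 = Z,  H_1 = 0,  H_2 = Z.

Order the vertices as a < b < c < d < e. Listing each simplex with vertices in this order, K has dimension 2 with simplices:

  0-simplices (5): a, b, c, d, e
  1-simplices (9): ab, ac, ad, ae, bd, be, cd, ce, de
  2-simplices (6): abd, abe, acd, ace, bde, cde

Hence C_0 ≅ Z^5, C_1 ≅ Z^9, C_2 ≅ Z^6.

The boundary map ∂_1: C_1 → C_0 maps an edge to its endpoints' difference, ∂[p,q] = q − p. For instance
  ∂ce = e − c.
This gives a 5×9 integer matrix of rank 4; reducing to Smith normal form yields diagonal entries (1,1,1,1).

Boundary ∂_2: C_2 → C_1 acts by ∂[p,q,r] = [q,r] − [p,r] + [p,q]. For instance
  ∂ace = ce − ae + ac,
  ∂abd = bd − ad + ab.
The 9×6 boundary matrix has rank 5 and Smith normal form diag(1,1,1,1,1).

Now H_k = ker ∂_k / im ∂_{k+1}, so:

  H_0: rank C_0 − rank ∂_1 = 5 − 4 = 1, and the invariant factors of ∂_1 are all 1, so H_0 ≅ Z.
  H_1: rank ker ∂_1 − rank ∂_2 = (9 − 4) − 5 = 0, and the invariant factors of ∂_2 are all 1, so H_1 ≅ 0.
  H_2: rank ker ∂_2 − rank ∂_3 = (6 − 5) − 0 = 1, and there is no ∂_3, so H_2 ≅ Z.

As a check, the Euler characteristic is 5 − 9 + 6 = 2, which agrees with 1 − 0 + 1 = 2.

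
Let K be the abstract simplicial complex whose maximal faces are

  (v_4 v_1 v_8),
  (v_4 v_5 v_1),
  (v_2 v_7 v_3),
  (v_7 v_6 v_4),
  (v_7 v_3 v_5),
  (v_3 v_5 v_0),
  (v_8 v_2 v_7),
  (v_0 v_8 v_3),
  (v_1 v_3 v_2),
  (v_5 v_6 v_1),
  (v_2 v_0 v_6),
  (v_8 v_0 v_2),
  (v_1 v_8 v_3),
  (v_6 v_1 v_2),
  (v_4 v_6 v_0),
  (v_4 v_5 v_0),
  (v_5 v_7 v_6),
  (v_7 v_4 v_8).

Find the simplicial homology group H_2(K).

K has 9 vertices, 27 edges, 18 triangles.
rank ∂_2 = 18, rank ∂_3 = 0 ⇒ b_2 = 18 − 18 − 0 = 0. So H_2 = 0.

H_2 ≅ 0.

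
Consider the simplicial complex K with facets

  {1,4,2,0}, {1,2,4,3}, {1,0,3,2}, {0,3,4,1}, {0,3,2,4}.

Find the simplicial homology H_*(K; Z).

H_0 = Z,  H_1 = 0,  H_2 = 0,  H_3 = Z.

Fix the vertex order 0 < 1 < 2 < 3 < 4 and write every simplex with vertices in increasing order. Then dim K = 3 and the simplices of K are:

  0-simplices (5): [0], [1], [2], [3], [4]
  1-simplices (10): [0,1], [0,2], [0,3], [0,4], [1,2], [1,3], [1,4], [2,3], [2,4], [3,4]
  2-simplices (10): [0,1,2], [0,1,3], [0,1,4], [0,2,3], [0,2,4], [0,3,4], [1,2,3], [1,2,4], [1,3,4], [2,3,4]
  3-simplices (5): [0,1,2,3], [0,1,2,4], [0,1,3,4], [0,2,3,4], [1,2,3,4]

so the chain groups are C_0 ≅ Z^5, C_1 ≅ Z^10, C_2 ≅ Z^10, C_3 ≅ Z^5.

Boundary ∂_1: C_1 → C_0 is given by ∂[p,q] = [q] − [p].
The 5×10 boundary matrix has rank 4 and Smith normal form diag(1,1,1,1).

The boundary map ∂_2: C_2 → C_1 maps a triangle to the signed sum of its edges. For instance
  ∂[2,3,4] = [3,4] − [2,4] + [2,3],
  ∂[1,2,3] = [2,3] − [1,3] + [1,2].
The resulting 10×10 matrix has rank 6, and its Smith normal form has invariant factors (1,1,1,1,1,1).

The boundary map ∂_3: C_3 → C_2 sends each 3-simplex σ to the alternating sum Σ_i (−1)^i (σ with its i-th vertex removed). For instance
  ∂[0,1,2,3] = [1,2,3] − [0,2,3] + [0,1,3] − [0,1,2],
  ∂[0,1,2,4] = [1,2,4] − [0,2,4] + [0,1,4] − [0,1,2].
As a 10×5 matrix over Z this has rank 4, with invariant factors (1,1,1,1).

Reading off H_k = ker ∂_k / im ∂_{k+1}:

  H_0: rank C_0 − rank ∂_1 = 5 − 4 = 1, and the invariant factors of ∂_1 are all 1, so H_0 ≅ Z.
  H_1: rank ker ∂_1 − rank ∂_2 = (10 − 4) − 6 = 0, and the invariant factors of ∂_2 are all 1, so H_1 ≅ 0.
  H_2: rank ker ∂_2 − rank ∂_3 = (10 − 6) − 4 = 0, and the invariant factors of ∂_3 are all 1, so H_2 ≅ 0.
  H_3: rank ker ∂_3 − rank ∂_4 = (5 − 4) − 0 = 1, and there is no ∂_4, so H_3 ≅ Z.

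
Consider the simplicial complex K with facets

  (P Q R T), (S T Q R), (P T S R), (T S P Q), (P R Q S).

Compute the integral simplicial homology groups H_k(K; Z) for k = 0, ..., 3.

We work with the vertex ordering P < Q < R < S < T. The simplices of K, each written with vertices in increasing order, are:

  0-simplices (5): P, Q, R, S, T
  1-simplices (10): PQ, PR, PS, PT, QR, QS, QT, RS, RT, ST
  2-simplices (10): PQR, PQS, PQT, PRS, PRT, PST, QRS, QRT, QST, RST
  3-simplices (5): PQRS, PQRT, PQST, PRST, QRST

so the chain groups are C_0 ≅ Z^5, C_1 ≅ Z^10, C_2 ≅ Z^10, C_3 ≅ Z^5.

The boundary map ∂_1: C_1 → C_0 sends each edge [p,q] (with p < q) to q − p. For instance
  ∂ST = T − S.
The resulting 5×10 matrix has rank 4, and its Smith normal form has invariant factors (1,1,1,1).

The boundary map ∂_2: C_2 → C_1 acts by ∂[p,q,r] = [q,r] − [p,r] + [p,q]. For instance
  ∂PQS = QS − PS + PQ,
  ∂QRS = RS − QS + QR.
The 10×10 boundary matrix has rank 6 and Smith normal form diag(1,1,1,1,1,1).

∂_3: C_3 → C_2 sends each 3-simplex σ to the alternating sum Σ_i (−1)^i (σ with its i-th vertex removed). For instance
  ∂PQRS = QRS − PRS + PQS − PQR,
  ∂PQST = QST − PST + PQT − PQS.
The 10×5 boundary matrix has rank 4 and Smith normal form diag(1,1,1,1).

Now H_k = ker ∂_k / im ∂_{k+1}, so:

  H_0: rank C_0 − rank ∂_1 = 5 − 4 = 1, and the invariant factors of ∂_1 are all 1, so H_0 = Z.
  H_1: rank ker ∂_1 − rank ∂_2 = (10 − 4) − 6 = 0, and the invariant factors of ∂_2 are all 1, so H_1 = 0.
  H_2: rank ker ∂_2 − rank ∂_3 = (10 − 6) − 4 = 0, and the invariant factors of ∂_3 are all 1, so H_2 = 0.
  H_3: rank ker ∂_3 − rank ∂_4 = (5 − 4) − 0 = 1, and there is no ∂_4, so H_3 = Z.

H_0 ≅ Z,  H_1 = 0,  H_2 = 0,  H_3 ≅ Z.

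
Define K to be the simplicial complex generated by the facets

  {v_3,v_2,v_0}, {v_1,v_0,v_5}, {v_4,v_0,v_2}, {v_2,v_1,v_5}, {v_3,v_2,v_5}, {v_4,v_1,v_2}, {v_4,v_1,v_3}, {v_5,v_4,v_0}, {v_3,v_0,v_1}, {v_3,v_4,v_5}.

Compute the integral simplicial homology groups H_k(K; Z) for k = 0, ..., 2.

H_0 = Z,  H_1 = Z/2,  H_2 = 0.

Fix the vertex order v_0 < v_1 < v_2 < v_3 < v_4 < v_5 and write every simplex with vertices in increasing order. Then dim K = 2 and the simplices of K are:

  0-simplices (6): [v_0], [v_1], [v_2], [v_3], [v_4], [v_5]
  1-simplices (15): (15 of them)
  2-simplices (10): [v_0,v_1,v_3], [v_0,v_1,v_5], [v_0,v_2,v_3], [v_0,v_2,v_4], [v_0,v_4,v_5], [v_1,v_2,v_4], [v_1,v_2,v_5], [v_1,v_3,v_4], [v_2,v_3,v_5], [v_3,v_4,v_5]

so the chain groups are C_0 ≅ Z^6, C_1 ≅ Z^15, C_2 ≅ Z^10.

The boundary map ∂_1: C_1 → C_0 is given by ∂[p,q] = [q] − [p]. For instance
  ∂[v_1,v_5] = [v_5] − [v_1].
The 6×15 boundary matrix has rank 5 and Smith normal form diag(1,1,1,1,1).

Boundary ∂_2: C_2 → C_1 sends each 2-simplex [p,q,r] to [q,r] − [p,r] + [p,q]. For instance
  ∂[v_1,v_2,v_4] = [v_2,v_4] − [v_1,v_4] + [v_1,v_2],
  ∂[v_0,v_2,v_4] = [v_2,v_4] − [v_0,v_4] + [v_0,v_2].
As a 15×10 matrix over Z this has rank 10, with invariant factors (1,1,1,1,1,1,1,1,1,2).

Reading off H_k = ker ∂_k / im ∂_{k+1}:

  H_0: rank C_0 − rank ∂_1 = 6 − 5 = 1, and the invariant factors of ∂_1 are all 1, so H_0 ≅ Z.
  H_1: rank ker ∂_1 − rank ∂_2 = (15 − 5) − 10 = 0, and ∂_2 has invariant factor 2 > 1, so H_1 ≅ Z/2.
  H_2: rank ker ∂_2 − rank ∂_3 = (10 − 10) − 0 = 0, and there is no ∂_3, so H_2 ≅ 0.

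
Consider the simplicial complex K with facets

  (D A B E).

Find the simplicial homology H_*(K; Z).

Take the total order A < B < D < E on the vertex set. Then K (dimension 3) consists of the simplices:

  0-simplices (4): A, B, D, E
  1-simplices (6): AB, AD, AE, BD, BE, DE
  2-simplices (4): ABD, ABE, ADE, BDE
  3-simplices (1): ABDE

so the chain groups are C_0 ≅ Z^4, C_1 ≅ Z^6, C_2 ≅ Z^4, C_3 ≅ Z^1.

∂_1: C_1 → C_0 maps an edge to its endpoints' difference, ∂[p,q] = q − p. For instance
  ∂BE = E − B.
This gives a 4×6 integer matrix of rank 3; reducing to Smith normal form yields diagonal entries (1,1,1).

The boundary map ∂_2: C_2 → C_1 maps a triangle to the signed sum of its edges. For instance
  ∂ABE = BE − AE + AB,
  ∂ADE = DE − AE + AD.
The 6×4 boundary matrix has rank 3 and Smith normal form diag(1,1,1).

Boundary ∂_3: C_3 → C_2 sends each 3-simplex σ to the alternating sum Σ_i (−1)^i (σ with its i-th vertex removed). For instance
  ∂ABDE = BDE − ADE + ABE − ABD.
The 4×1 boundary matrix has rank 1 and Smith normal form diag(1).

Now H_k = ker ∂_k / im ∂_{k+1}, so:

  H_0: rank C_0 − rank ∂_1 = 4 − 3 = 1, and the invariant factors of ∂_1 are all 1, so H_0 ≅ Z.
  H_1: rank ker ∂_1 − rank ∂_2 = (6 − 3) − 3 = 0, and the invariant factors of ∂_2 are all 1, so H_1 ≅ 0.
  H_2: rank ker ∂_2 − rank ∂_3 = (4 − 3) − 1 = 0, and the invariant factors of ∂_3 are all 1, so H_2 ≅ 0.
  H_3: rank ker ∂_3 − rank ∂_4 = (1 − 1) − 0 = 0, and there is no ∂_4, so H_3 ≅ 0.

H_0 = Z,  H_1 = 0,  H_2 = 0,  H_3 = 0.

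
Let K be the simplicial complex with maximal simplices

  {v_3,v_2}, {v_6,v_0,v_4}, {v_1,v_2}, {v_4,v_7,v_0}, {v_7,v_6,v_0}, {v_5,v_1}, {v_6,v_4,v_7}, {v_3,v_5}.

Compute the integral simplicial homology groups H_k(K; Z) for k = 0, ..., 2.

H_0 = Z^2,  H_1 = Z,  H_2 = Z.

Take the total order v_0 < v_1 < v_2 < v_3 < v_4 < v_5 < v_6 < v_7 on the vertex set. Then K (dimension 2) consists of the simplices:

  0-simplices (8): [v_0], [v_1], [v_2], [v_3], [v_4], [v_5], [v_6], [v_7]
  1-simplices (10): [v_0,v_4], [v_0,v_6], [v_0,v_7], [v_1,v_2], [v_1,v_5], [v_2,v_3], [v_3,v_5], [v_4,v_6], [v_4,v_7], [v_6,v_7]
  2-simplices (4): [v_0,v_4,v_6], [v_0,v_4,v_7], [v_0,v_6,v_7], [v_4,v_6,v_7]

giving chain groups C_0 ≅ Z^8, C_1 ≅ Z^10, C_2 ≅ Z^4.

∂_1: C_1 → C_0 sends each edge [p,q] (with p < q) to q − p. For instance
  ∂[v_4,v_7] = [v_7] − [v_4].
This gives a 8×10 integer matrix of rank 6; reducing to Smith normal form yields diagonal entries (1,1,1,1,1,1).

Boundary ∂_2: C_2 → C_1 maps a triangle to the signed sum of its edges. For instance
  ∂[v_0,v_4,v_6] = [v_4,v_6] − [v_0,v_6] + [v_0,v_4],
  ∂[v_0,v_6,v_7] = [v_6,v_7] − [v_0,v_7] + [v_0,v_6].
The resulting 10×4 matrix has rank 3, and its Smith normal form has invariant factors (1,1,1).

Now H_k = ker ∂_k / im ∂_{k+1}, so:

  H_0: rank C_0 − rank ∂_1 = 8 − 6 = 2, and the invariant factors of ∂_1 are all 1, so H_0 = Z^2.
  H_1: rank ker ∂_1 − rank ∂_2 = (10 − 6) − 3 = 1, and the invariant factors of ∂_2 are all 1, so H_1 = Z.
  H_2: rank ker ∂_2 − rank ∂_3 = (4 − 3) − 0 = 1, and there is no ∂_3, so H_2 = Z.

As a check, the Euler characteristic is 8 − 10 + 4 = 2, which agrees with 2 − 1 + 1 = 2.
(K is a triangulation of the disjoint union of the circle S^1 and the 2-sphere S^2.)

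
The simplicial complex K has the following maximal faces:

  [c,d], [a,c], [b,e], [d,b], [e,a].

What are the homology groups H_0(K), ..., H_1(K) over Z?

Take the total order a < b < c < d < e on the vertex set. Then K (dimension 1) consists of the simplices:

  0-simplices (5): a, b, c, d, e
  1-simplices (5): ac, ae, bd, be, cd

so the chain groups are C_0 ≅ Z^5, C_1 ≅ Z^5.

∂_1: C_1 → C_0 sends each edge [p,q] (with p < q) to q − p.
As a 5×5 matrix over Z this has rank 4, with invariant factors (1,1,1,1).

Computing H_k = (kernel of ∂_k) / (image of ∂_{k+1}):

  H_0: rank C_0 − rank ∂_1 = 5 − 4 = 1, and the invariant factors of ∂_1 are all 1, so H_0 ≅ Z.
  H_1: rank ker ∂_1 − rank ∂_2 = (5 − 4) − 0 = 1, and there is no ∂_2, so H_1 ≅ Z.

As a check, the Euler characteristic is 5 − 5 = 0, which agrees with 1 − 1 = 0.
(K is a triangulation of the circle S^1.)

H_0 = Z,  H_1 = Z.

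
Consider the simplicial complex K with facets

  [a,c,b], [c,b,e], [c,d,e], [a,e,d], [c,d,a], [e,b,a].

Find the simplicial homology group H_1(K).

Fix the vertex order a < b < c < d < e and write every simplex with vertices in increasing order. Then dim K = 2 and the simplices of K are:

  0-simplices (5): a, b, c, d, e
  1-simplices (9): ab, ac, ad, ae, bc, be, cd, ce, de
  2-simplices (6): abc, abe, acd, ade, bce, cde

Hence C_0 ≅ Z^5, C_1 ≅ Z^9, C_2 ≅ Z^6.

The boundary map ∂_1: C_1 → C_0 maps an edge to its endpoints' difference, ∂[p,q] = q − p.
As a 5×9 matrix over Z this has rank 4, with invariant factors (1,1,1,1).

The boundary map ∂_2: C_2 → C_1 maps a triangle to the signed sum of its edges. For instance
  ∂acd = cd − ad + ac,
  ∂cde = de − ce + cd.
The resulting 9×6 matrix has rank 5, and its Smith normal form has invariant factors (1,1,1,1,1).

Now H_k = ker ∂_k / im ∂_{k+1}, so:

  H_1: rank ker ∂_1 − rank ∂_2 = (9 − 4) − 5 = 0, and the invariant factors of ∂_2 are all 1, so H_1 = 0.

H_1 ≅ 0.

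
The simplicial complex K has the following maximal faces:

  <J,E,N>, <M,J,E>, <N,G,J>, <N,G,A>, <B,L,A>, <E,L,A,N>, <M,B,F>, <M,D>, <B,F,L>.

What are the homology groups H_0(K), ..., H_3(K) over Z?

H_0 = Z,  H_1 = Z,  H_2 = 0,  H_3 = 0.

We work with the vertex ordering A < B < D < E < F < G < J < L < M < N. The simplices of K, each written with vertices in increasing order, are:

  0-simplices (10): A, B, D, E, F, G, J, L, M, N
  1-simplices (20): AB, AE, AG, AL, AN, BF, BL, BM, DM, EJ, EL, EM, EN, FL, FM, GJ, GN, JM, JN, LN
  2-simplices (11): ABL, AEL, AEN, AGN, ALN, BFL, BFM, EJM, EJN, ELN, GJN
  3-simplices (1): AELN

so the chain groups are C_0 ≅ Z^10, C_1 ≅ Z^20, C_2 ≅ Z^11, C_3 ≅ Z^1.

Boundary ∂_1: C_1 → C_0 sends each edge [p,q] (with p < q) to q − p. For instance
  ∂AG = G − A.
The 10×20 boundary matrix has rank 9 and Smith normal form diag(1,1,1,1,1,1,1,1,1).

Boundary ∂_2: C_2 → C_1 sends each 2-simplex [p,q,r] to [q,r] − [p,r] + [p,q]. For instance
  ∂AGN = GN − AN + AG,
  ∂ELN = LN − EN + EL.
The 20×11 boundary matrix has rank 10 and Smith normal form diag(1,1,1,1,1,1,1,1,1,1).

∂_3: C_3 → C_2 sends each 3-simplex σ to the alternating sum Σ_i (−1)^i (σ with its i-th vertex removed). For instance
  ∂AELN = ELN − ALN + AEN − AEL.
This gives a 11×1 integer matrix of rank 1; reducing to Smith normal form yields diagonal entries (1).

From H_k ≅ ker(∂_k) / im(∂_{k+1}) we obtain:

  H_0: rank C_0 − rank ∂_1 = 10 − 9 = 1, and the invariant factors of ∂_1 are all 1, so H_0 = Z.
  H_1: rank ker ∂_1 − rank ∂_2 = (20 − 9) − 10 = 1, and the invariant factors of ∂_2 are all 1, so H_1 = Z.
  H_2: rank ker ∂_2 − rank ∂_3 = (11 − 10) − 1 = 0, and the invariant factors of ∂_3 are all 1, so H_2 = 0.
  H_3: rank ker ∂_3 − rank ∂_4 = (1 − 1) − 0 = 0, and there is no ∂_4, so H_3 = 0.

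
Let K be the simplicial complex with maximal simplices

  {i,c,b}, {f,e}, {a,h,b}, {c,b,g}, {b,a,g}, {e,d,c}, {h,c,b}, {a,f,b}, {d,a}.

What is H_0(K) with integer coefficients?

H_0 = Z.

Fix the vertex order a < b < c < d < e < f < g < h < i and write every simplex with vertices in increasing order. Then dim K = 2 and the simplices of K are:

  0-simplices (9): a, b, c, d, e, f, g, h, i
  1-simplices (17): ab, ad, af, ag, ah, bc, bf, bg, bh, bi, cd, ce, cg, ch, ci, de, ef
  2-simplices (7): abf, abg, abh, bcg, bch, bci, cde

Hence C_0 ≅ Z^9, C_1 ≅ Z^17, C_2 ≅ Z^7.

The boundary map ∂_1: C_1 → C_0 is given by ∂[p,q] = [q] − [p]. For instance
  ∂ci = i − c.
As a 9×17 matrix over Z this has rank 8, with invariant factors (1,1,1,1,1,1,1,1).

Boundary ∂_2: C_2 → C_1 acts by ∂[p,q,r] = [q,r] − [p,r] + [p,q]. For instance
  ∂abg = bg − ag + ab,
  ∂abh = bh − ah + ab.
As a 17×7 matrix over Z this has rank 7, with invariant factors (1,1,1,1,1,1,1).

From H_k ≅ ker(∂_k) / im(∂_{k+1}) we obtain:

  H_0: rank C_0 − rank ∂_1 = 9 − 8 = 1, and the invariant factors of ∂_1 are all 1, so H_0 = Z.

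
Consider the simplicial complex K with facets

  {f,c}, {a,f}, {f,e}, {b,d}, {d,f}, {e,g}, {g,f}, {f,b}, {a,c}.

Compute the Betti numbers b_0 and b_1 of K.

K has 7 vertices, 9 edges.
rank ∂_0 = 0, rank ∂_1 = 6 ⇒ b_0 = 7 − 0 − 6 = 1; all invariant factors of ∂_1 are 1 so no torsion. So H_0 ≅ Z.
rank ∂_1 = 6, rank ∂_2 = 0 ⇒ b_1 = 9 − 6 − 0 = 3. So H_1 ≅ Z^3.

b_0 = 1, b_1 = 3.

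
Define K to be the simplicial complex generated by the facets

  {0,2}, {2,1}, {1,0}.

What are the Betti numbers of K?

Fix the vertex order 0 < 1 < 2 and write every simplex with vertices in increasing order. Then dim K = 1 and the simplices of K are:

  0-simplices (3): [0], [1], [2]
  1-simplices (3): [0,1], [0,2], [1,2]

so the chain groups are C_0 ≅ Z^3, C_1 ≅ Z^3.

Boundary ∂_1: C_1 → C_0 is given by ∂[p,q] = [q] − [p]. For instance
  ∂[0,1] = [1] − [0].
The resulting 3×3 matrix has rank 2, and its Smith normal form has invariant factors (1,1).

Now H_k = ker ∂_k / im ∂_{k+1}, so:

  H_0: rank C_0 − rank ∂_1 = 3 − 2 = 1, and the invariant factors of ∂_1 are all 1, so H_0 ≅ Z.
  H_1: rank ker ∂_1 − rank ∂_2 = (3 − 2) − 0 = 1, and there is no ∂_2, so H_1 ≅ Z.

As a check, the Euler characteristic is 3 − 3 = 0, which agrees with 1 − 1 = 0.
(K is a triangulation of the circle S^1.)

Hence the Betti numbers are b_0 = 1, b_1 = 1.

b_0 = 1, b_1 = 1.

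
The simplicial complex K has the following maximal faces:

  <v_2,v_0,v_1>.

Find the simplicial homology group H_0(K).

Take the total order v_0 < v_1 < v_2 on the vertex set. Then K (dimension 2) consists of the simplices:

  0-simplices (3): [v_0], [v_1], [v_2]
  1-simplices (3): [v_0,v_1], [v_0,v_2], [v_1,v_2]
  2-simplices (1): [v_0,v_1,v_2]

so the chain groups are C_0 ≅ Z^3, C_1 ≅ Z^3, C_2 ≅ Z^1.

Boundary ∂_1: C_1 → C_0 sends each edge [p,q] (with p < q) to q − p.
This gives a 3×3 integer matrix of rank 2; reducing to Smith normal form yields diagonal entries (1,1).

Boundary ∂_2: C_2 → C_1 sends each 2-simplex [p,q,r] to [q,r] − [p,r] + [p,q]. For instance
  ∂[v_0,v_1,v_2] = [v_1,v_2] − [v_0,v_2] + [v_0,v_1].
This gives a 3×1 integer matrix of rank 1; reducing to Smith normal form yields diagonal entries (1).

Now H_k = ker ∂_k / im ∂_{k+1}, so:

  H_0: rank C_0 − rank ∂_1 = 3 − 2 = 1, and the invariant factors of ∂_1 are all 1, so H_0 ≅ Z.

(K is a triangulation of the 2-simplex.)

H_0 ≅ Z.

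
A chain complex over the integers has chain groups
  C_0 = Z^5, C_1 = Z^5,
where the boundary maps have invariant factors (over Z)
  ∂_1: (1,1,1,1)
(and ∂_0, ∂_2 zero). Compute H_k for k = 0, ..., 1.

H_0 ≅ Z,  H_1 ≅ Z.

H_0: b_0 = 5 − 0 − 4 = 1; torsion from ∂_1 factors > 1: none. So H_0 ≅ Z.
H_1: b_1 = 5 − 4 − 0 = 1; torsion from ∂_2 factors > 1: none. So H_1 ≅ Z.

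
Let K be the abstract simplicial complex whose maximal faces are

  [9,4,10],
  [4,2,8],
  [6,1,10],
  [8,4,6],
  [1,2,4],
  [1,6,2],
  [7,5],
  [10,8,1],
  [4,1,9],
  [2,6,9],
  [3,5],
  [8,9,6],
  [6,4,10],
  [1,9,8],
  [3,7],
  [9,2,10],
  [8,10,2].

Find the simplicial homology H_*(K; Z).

Take the total order 1 < 2 < 3 < 4 < 5 < 6 < 7 < 8 < 9 < 10 on the vertex set. Then K (dimension 2) consists of the simplices:

  0-simplices (10): [1], [2], [3], [4], [5], [6], [7], [8], [9], [10]
  1-simplices (24): (24 of them)
  2-simplices (14): [1,2,4], [1,2,6], [1,4,9], [1,6,10], [1,8,9], [1,8,10], [2,4,8], [2,6,9], [2,8,10], [2,9,10], [4,6,8], [4,6,10], [4,9,10], [6,8,9]

giving chain groups C_0 ≅ Z^10, C_1 ≅ Z^24, C_2 ≅ Z^14.

∂_1: C_1 → C_0 sends each edge [p,q] (with p < q) to q − p.
As a 10×24 matrix over Z this has rank 8, with invariant factors (1,1,1,1,1,1,1,1).

∂_2: C_2 → C_1 acts by ∂[p,q,r] = [q,r] − [p,r] + [p,q]. For instance
  ∂[4,6,10] = [6,10] − [4,10] + [4,6],
  ∂[2,4,8] = [4,8] − [2,8] + [2,4].
As a 24×14 matrix over Z this has rank 13, with invariant factors (1,1,1,1,1,1,1,1,1,1,1,1,1).

Now H_k = ker ∂_k / im ∂_{k+1}, so:

  H_0: rank C_0 − rank ∂_1 = 10 − 8 = 2, and the invariant factors of ∂_1 are all 1, so H_0 = Z^2.
  H_1: rank ker ∂_1 − rank ∂_2 = (24 − 8) − 13 = 3, and the invariant factors of ∂_2 are all 1, so H_1 = Z^3.
  H_2: rank ker ∂_2 − rank ∂_3 = (14 − 13) − 0 = 1, and there is no ∂_3, so H_2 = Z.

As a check, the Euler characteristic is 10 − 24 + 14 = 0, which agrees with 2 − 3 + 1 = 0.

H_0 = Z^2,  H_1 = Z^3,  H_2 = Z.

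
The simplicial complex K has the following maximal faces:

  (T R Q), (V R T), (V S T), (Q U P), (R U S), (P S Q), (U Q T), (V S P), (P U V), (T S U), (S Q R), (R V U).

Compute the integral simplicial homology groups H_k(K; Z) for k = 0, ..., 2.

Order the vertices as P < Q < R < S < T < U < V. Listing each simplex with vertices in this order, K has dimension 2 with simplices:

  0-simplices (7): P, Q, R, S, T, U, V
  1-simplices (18): PQ, PS, PU, PV, QR, QS, QT, QU, RS, RT, RU, RV, ST, SU, SV, TU, TV, UV
  2-simplices (12): PQS, PQU, PSV, PUV, QRS, QRT, QTU, RSU, RTV, RUV, STU, STV

Hence C_0 ≅ Z^7, C_1 ≅ Z^18, C_2 ≅ Z^12.

∂_1: C_1 → C_0 maps an edge to its endpoints' difference, ∂[p,q] = q − p. For instance
  ∂RV = V − R.
This gives a 7×18 integer matrix of rank 6; reducing to Smith normal form yields diagonal entries (1,1,1,1,1,1).

∂_2: C_2 → C_1 maps a triangle to the signed sum of its edges. For instance
  ∂PQU = QU − PU + PQ,
  ∂RUV = UV − RV + RU.
The resulting 18×12 matrix has rank 12, and its Smith normal form has invariant factors (1,1,1,1,1,1,1,1,1,1,1,2).

Now H_k = ker ∂_k / im ∂_{k+1}, so:

  H_0: rank C_0 − rank ∂_1 = 7 − 6 = 1, and the invariant factors of ∂_1 are all 1, so H_0 = Z.
  H_1: rank ker ∂_1 − rank ∂_2 = (18 − 6) − 12 = 0, and ∂_2 has invariant factor 2 > 1, so H_1 = Z/2.
  H_2: rank ker ∂_2 − rank ∂_3 = (12 − 12) − 0 = 0, and there is no ∂_3, so H_2 = 0.

As a check, the Euler characteristic is 7 − 18 + 12 = 1, which agrees with 1 − 0 + 0 = 1.
(K is a triangulation of the real projective plane RP^2.)

H_0 ≅ Z,  H_1 ≅ Z/2,  H_2 = 0.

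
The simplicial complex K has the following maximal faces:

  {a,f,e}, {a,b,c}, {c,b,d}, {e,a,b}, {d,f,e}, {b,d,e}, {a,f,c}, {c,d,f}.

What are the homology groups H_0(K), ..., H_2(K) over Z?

H_0 ≅ Z,  H_1 = 0,  H_2 ≅ Z.

Order the vertices as a < b < c < d < e < f. Listing each simplex with vertices in this order, K has dimension 2 with simplices:

  0-simplices (6): a, b, c, d, e, f
  1-simplices (12): ab, ac, ae, af, bc, bd, be, cd, cf, de, df, ef
  2-simplices (8): abc, abe, acf, aef, bcd, bde, cdf, def

so the chain groups are C_0 ≅ Z^6, C_1 ≅ Z^12, C_2 ≅ Z^8.

The boundary map ∂_1: C_1 → C_0 maps an edge to its endpoints' difference, ∂[p,q] = q − p. For instance
  ∂ab = b − a.
This gives a 6×12 integer matrix of rank 5; reducing to Smith normal form yields diagonal entries (1,1,1,1,1).

Boundary ∂_2: C_2 → C_1 acts by ∂[p,q,r] = [q,r] − [p,r] + [p,q]. For instance
  ∂def = ef − df + de,
  ∂aef = ef − af + ae.
As a 12×8 matrix over Z this has rank 7, with invariant factors (1,1,1,1,1,1,1).

Reading off H_k = ker ∂_k / im ∂_{k+1}:

  H_0: rank C_0 − rank ∂_1 = 6 − 5 = 1, and the invariant factors of ∂_1 are all 1, so H_0 ≅ Z.
  H_1: rank ker ∂_1 − rank ∂_2 = (12 − 5) − 7 = 0, and the invariant factors of ∂_2 are all 1, so H_1 ≅ 0.
  H_2: rank ker ∂_2 − rank ∂_3 = (8 − 7) − 0 = 1, and there is no ∂_3, so H_2 ≅ Z.

(K is a triangulation of the 2-sphere S^2.)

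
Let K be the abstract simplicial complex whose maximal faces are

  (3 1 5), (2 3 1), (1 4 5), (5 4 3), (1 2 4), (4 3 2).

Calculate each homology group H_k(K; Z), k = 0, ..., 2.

H_0 ≅ Z,  H_1 = 0,  H_2 ≅ Z.

Take the total order 1 < 2 < 3 < 4 < 5 on the vertex set. Then K (dimension 2) consists of the simplices:

  0-simplices (5): [1], [2], [3], [4], [5]
  1-simplices (9): [1,2], [1,3], [1,4], [1,5], [2,3], [2,4], [3,4], [3,5], [4,5]
  2-simplices (6): [1,2,3], [1,2,4], [1,3,5], [1,4,5], [2,3,4], [3,4,5]

giving chain groups C_0 ≅ Z^5, C_1 ≅ Z^9, C_2 ≅ Z^6.

Boundary ∂_1: C_1 → C_0 sends each edge [p,q] (with p < q) to q − p. For instance
  ∂[3,5] = [5] − [3].
The resulting 5×9 matrix has rank 4, and its Smith normal form has invariant factors (1,1,1,1).

∂_2: C_2 → C_1 sends each 2-simplex [p,q,r] to [q,r] − [p,r] + [p,q]. For instance
  ∂[1,4,5] = [4,5] − [1,5] + [1,4],
  ∂[1,3,5] = [3,5] − [1,5] + [1,3].
As a 9×6 matrix over Z this has rank 5, with invariant factors (1,1,1,1,1).

Reading off H_k = ker ∂_k / im ∂_{k+1}:

  H_0: rank C_0 − rank ∂_1 = 5 − 4 = 1, and the invariant factors of ∂_1 are all 1, so H_0 ≅ Z.
  H_1: rank ker ∂_1 − rank ∂_2 = (9 − 4) − 5 = 0, and the invariant factors of ∂_2 are all 1, so H_1 ≅ 0.
  H_2: rank ker ∂_2 − rank ∂_3 = (6 − 5) − 0 = 1, and there is no ∂_3, so H_2 ≅ Z.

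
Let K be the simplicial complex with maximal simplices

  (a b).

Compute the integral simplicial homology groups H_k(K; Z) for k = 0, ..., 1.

Order the vertices as a < b. Listing each simplex with vertices in this order, K has dimension 1 with simplices:

  0-simplices (2): a, b
  1-simplices (1): ab

giving chain groups C_0 ≅ Z^2, C_1 ≅ Z^1.

∂_1: C_1 → C_0 is given by ∂[p,q] = [q] − [p]. For instance
  ∂ab = b − a.
The 2×1 boundary matrix has rank 1 and Smith normal form diag(1).

From H_k ≅ ker(∂_k) / im(∂_{k+1}) we obtain:

  H_0: rank C_0 − rank ∂_1 = 2 − 1 = 1, and the invariant factors of ∂_1 are all 1, so H_0 ≅ Z.
  H_1: rank ker ∂_1 − rank ∂_2 = (1 − 1) − 0 = 0, and there is no ∂_2, so H_1 ≅ 0.

H_0 ≅ Z,  H_1 = 0.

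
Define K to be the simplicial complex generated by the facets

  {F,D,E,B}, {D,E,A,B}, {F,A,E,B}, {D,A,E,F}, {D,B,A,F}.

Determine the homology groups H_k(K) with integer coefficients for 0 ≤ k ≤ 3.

Order the vertices as A < B < D < E < F. Listing each simplex with vertices in this order, K has dimension 3 with simplices:

  0-simplices (5): A, B, D, E, F
  1-simplices (10): AB, AD, AE, AF, BD, BE, BF, DE, DF, EF
  2-simplices (10): ABD, ABE, ABF, ADE, ADF, AEF, BDE, BDF, BEF, DEF
  3-simplices (5): ABDE, ABDF, ABEF, ADEF, BDEF

so the chain groups are C_0 ≅ Z^5, C_1 ≅ Z^10, C_2 ≅ Z^10, C_3 ≅ Z^5.

∂_1: C_1 → C_0 sends each edge [p,q] (with p < q) to q − p. For instance
  ∂EF = F − E.
This gives a 5×10 integer matrix of rank 4; reducing to Smith normal form yields diagonal entries (1,1,1,1).

Boundary ∂_2: C_2 → C_1 maps a triangle to the signed sum of its edges. For instance
  ∂ADE = DE − AE + AD,
  ∂ABD = BD − AD + AB.
The 10×10 boundary matrix has rank 6 and Smith normal form diag(1,1,1,1,1,1).

Boundary ∂_3: C_3 → C_2 sends each 3-simplex σ to the alternating sum Σ_i (−1)^i (σ with its i-th vertex removed). For instance
  ∂BDEF = DEF − BEF + BDF − BDE,
  ∂ABDE = BDE − ADE + ABE − ABD.
This gives a 10×5 integer matrix of rank 4; reducing to Smith normal form yields diagonal entries (1,1,1,1).

From H_k ≅ ker(∂_k) / im(∂_{k+1}) we obtain:

  H_0: rank C_0 − rank ∂_1 = 5 − 4 = 1, and the invariant factors of ∂_1 are all 1, so H_0 ≅ Z.
  H_1: rank ker ∂_1 − rank ∂_2 = (10 − 4) − 6 = 0, and the invariant factors of ∂_2 are all 1, so H_1 ≅ 0.
  H_2: rank ker ∂_2 − rank ∂_3 = (10 − 6) − 4 = 0, and the invariant factors of ∂_3 are all 1, so H_2 ≅ 0.
  H_3: rank ker ∂_3 − rank ∂_4 = (5 − 4) − 0 = 1, and there is no ∂_4, so H_3 ≅ Z.

As a check, the Euler characteristic is 5 − 10 + 10 − 5 = 0, which agrees with 1 − 0 + 0 − 1 = 0.

H_0 = Z,  H_1 = 0,  H_2 = 0,  H_3 = Z.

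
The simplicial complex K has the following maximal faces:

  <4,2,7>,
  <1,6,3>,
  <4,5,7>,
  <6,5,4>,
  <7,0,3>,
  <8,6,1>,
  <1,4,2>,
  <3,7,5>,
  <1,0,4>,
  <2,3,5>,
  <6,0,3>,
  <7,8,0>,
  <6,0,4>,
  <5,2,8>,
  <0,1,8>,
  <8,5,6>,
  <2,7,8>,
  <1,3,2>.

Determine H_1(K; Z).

K has 9 vertices, 27 edges, 18 triangles.
rank ∂_1 = 8, rank ∂_2 = 18 ⇒ b_1 = 27 − 8 − 18 = 1; ∂_2 has invariant factor(s) [2] giving torsion. So H_1 ≅ Z ⊕ Z/2.

H_1 ≅ Z ⊕ Z/2.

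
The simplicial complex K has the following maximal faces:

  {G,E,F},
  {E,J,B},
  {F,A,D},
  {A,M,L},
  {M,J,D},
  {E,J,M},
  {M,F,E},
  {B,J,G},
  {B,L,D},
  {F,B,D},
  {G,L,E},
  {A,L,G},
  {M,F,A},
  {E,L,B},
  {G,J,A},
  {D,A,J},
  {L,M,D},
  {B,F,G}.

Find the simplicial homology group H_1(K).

K has 9 vertices, 27 edges, 18 triangles.
rank ∂_1 = 8, rank ∂_2 = 18 ⇒ b_1 = 27 − 8 − 18 = 1; ∂_2 has invariant factor(s) [2] giving torsion. So H_1 = Z ⊕ Z/2.

H_1 = Z ⊕ Z/2.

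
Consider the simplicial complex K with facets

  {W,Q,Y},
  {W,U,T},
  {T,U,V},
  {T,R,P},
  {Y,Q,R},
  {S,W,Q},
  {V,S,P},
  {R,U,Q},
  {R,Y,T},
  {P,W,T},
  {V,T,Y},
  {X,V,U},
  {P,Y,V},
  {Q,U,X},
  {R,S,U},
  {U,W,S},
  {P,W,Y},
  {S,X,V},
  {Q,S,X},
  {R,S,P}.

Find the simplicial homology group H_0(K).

Fix the vertex order P < Q < R < S < T < U < V < W < X < Y and write every simplex with vertices in increasing order. Then dim K = 2 and the simplices of K are:

  0-simplices (10): P, Q, R, S, T, U, V, W, X, Y
  1-simplices (30): PR, PS, PT, PV, PW, PY, QR, QS, QU, QW, QX, QY, RS, RT, RU, RY, SU, SV, SW, SX, TU, TV, TW, TY, UV, UW, UX, VX, VY, WY
  2-simplices (20): PRS, PRT, PSV, PTW, PVY, PWY, QRU, QRY, QSW, QSX, QUX, QWY, RSU, RTY, SUW, SVX, TUV, TUW, TVY, UVX

Hence C_0 ≅ Z^10, C_1 ≅ Z^30, C_2 ≅ Z^20.

Boundary ∂_1: C_1 → C_0 is given by ∂[p,q] = [q] − [p]. For instance
  ∂UW = W − U.
As a 10×30 matrix over Z this has rank 9, with invariant factors (1,1,1,1,1,1,1,1,1).

∂_2: C_2 → C_1 sends each 2-simplex [p,q,r] to [q,r] − [p,r] + [p,q]. For instance
  ∂QSW = SW − QW + QS,
  ∂PVY = VY − PY + PV.
The resulting 30×20 matrix has rank 20, and its Smith normal form has invariant factors (1,1,1,1,1,1,1,1,1,1,1,1,1,1,1,1,1,1,1,2).

Computing H_k = (kernel of ∂_k) / (image of ∂_{k+1}):

  H_0: rank C_0 − rank ∂_1 = 10 − 9 = 1, and the invariant factors of ∂_1 are all 1, so H_0 = Z.

H_0 = Z.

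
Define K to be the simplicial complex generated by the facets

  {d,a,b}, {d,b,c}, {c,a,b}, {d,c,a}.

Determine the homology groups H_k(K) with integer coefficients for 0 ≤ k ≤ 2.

H_0 ≅ Z,  H_1 = 0,  H_2 ≅ Z.

Take the total order a < b < c < d on the vertex set. Then K (dimension 2) consists of the simplices:

  0-simplices (4): a, b, c, d
  1-simplices (6): ab, ac, ad, bc, bd, cd
  2-simplices (4): abc, abd, acd, bcd

Hence C_0 ≅ Z^4, C_1 ≅ Z^6, C_2 ≅ Z^4.

Boundary ∂_1: C_1 → C_0 sends each edge [p,q] (with p < q) to q − p.
This gives a 4×6 integer matrix of rank 3; reducing to Smith normal form yields diagonal entries (1,1,1).

Boundary ∂_2: C_2 → C_1 sends each 2-simplex [p,q,r] to [q,r] − [p,r] + [p,q]. For instance
  ∂abd = bd − ad + ab,
  ∂abc = bc − ac + ab.
This gives a 6×4 integer matrix of rank 3; reducing to Smith normal form yields diagonal entries (1,1,1).

Computing H_k = (kernel of ∂_k) / (image of ∂_{k+1}):

  H_0: rank C_0 − rank ∂_1 = 4 − 3 = 1, and the invariant factors of ∂_1 are all 1, so H_0 = Z.
  H_1: rank ker ∂_1 − rank ∂_2 = (6 − 3) − 3 = 0, and the invariant factors of ∂_2 are all 1, so H_1 = 0.
  H_2: rank ker ∂_2 − rank ∂_3 = (4 − 3) − 0 = 1, and there is no ∂_3, so H_2 = Z.

(K is a triangulation of the 2-sphere S^2.)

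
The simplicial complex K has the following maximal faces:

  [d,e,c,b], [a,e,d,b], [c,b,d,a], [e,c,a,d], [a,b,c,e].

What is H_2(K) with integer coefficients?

H_2 ≅ 0.

K has 5 vertices, 10 edges, 10 triangles, 5 3-simplices.
rank ∂_2 = 6, rank ∂_3 = 4 ⇒ b_2 = 10 − 6 − 4 = 0; all invariant factors of ∂_3 are 1 so no torsion. So H_2 ≅ 0.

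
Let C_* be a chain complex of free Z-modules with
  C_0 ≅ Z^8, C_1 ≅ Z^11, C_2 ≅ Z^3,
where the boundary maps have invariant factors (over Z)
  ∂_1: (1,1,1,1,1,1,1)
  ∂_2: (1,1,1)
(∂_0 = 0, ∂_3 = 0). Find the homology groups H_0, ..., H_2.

H_0: b_0 = 8 − 0 − 7 = 1; torsion from ∂_1 factors > 1: none. So H_0 ≅ Z.
H_1: b_1 = 11 − 7 − 3 = 1; torsion from ∂_2 factors > 1: none. So H_1 ≅ Z.
H_2: b_2 = 3 − 3 − 0 = 0; torsion from ∂_3 factors > 1: none. So H_2 ≅ 0.

H_0 ≅ Z,  H_1 ≅ Z,  H_2 = 0.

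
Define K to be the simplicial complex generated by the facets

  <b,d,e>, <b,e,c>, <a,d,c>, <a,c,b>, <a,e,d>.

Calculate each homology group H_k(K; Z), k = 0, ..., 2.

Take the total order a < b < c < d < e on the vertex set. Then K (dimension 2) consists of the simplices:

  0-simplices (5): a, b, c, d, e
  1-simplices (10): ab, ac, ad, ae, bc, bd, be, cd, ce, de
  2-simplices (5): abc, acd, ade, bce, bde

giving chain groups C_0 ≅ Z^5, C_1 ≅ Z^10, C_2 ≅ Z^5.

The boundary map ∂_1: C_1 → C_0 is given by ∂[p,q] = [q] − [p].
As a 5×10 matrix over Z this has rank 4, with invariant factors (1,1,1,1).

The boundary map ∂_2: C_2 → C_1 acts by ∂[p,q,r] = [q,r] − [p,r] + [p,q]. For instance
  ∂bce = ce − be + bc,
  ∂ade = de − ae + ad.
As a 10×5 matrix over Z this has rank 5, with invariant factors (1,1,1,1,1).

Reading off H_k = ker ∂_k / im ∂_{k+1}:

  H_0: rank C_0 − rank ∂_1 = 5 − 4 = 1, and the invariant factors of ∂_1 are all 1, so H_0 = Z.
  H_1: rank ker ∂_1 − rank ∂_2 = (10 − 4) − 5 = 1, and the invariant factors of ∂_2 are all 1, so H_1 = Z.
  H_2: rank ker ∂_2 − rank ∂_3 = (5 − 5) − 0 = 0, and there is no ∂_3, so H_2 = 0.

(K is a triangulation of the Möbius band.)

H_0 = Z,  H_1 = Z,  H_2 = 0.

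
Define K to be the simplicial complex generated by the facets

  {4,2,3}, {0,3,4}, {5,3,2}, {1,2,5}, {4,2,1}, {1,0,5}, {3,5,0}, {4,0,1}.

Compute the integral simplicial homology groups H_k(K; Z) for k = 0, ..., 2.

We work with the vertex ordering 0 < 1 < 2 < 3 < 4 < 5. The simplices of K, each written with vertices in increasing order, are:

  0-simplices (6): [0], [1], [2], [3], [4], [5]
  1-simplices (12): [0,1], [0,3], [0,4], [0,5], [1,2], [1,4], [1,5], [2,3], [2,4], [2,5], [3,4], [3,5]
  2-simplices (8): [0,1,4], [0,1,5], [0,3,4], [0,3,5], [1,2,4], [1,2,5], [2,3,4], [2,3,5]

giving chain groups C_0 ≅ Z^6, C_1 ≅ Z^12, C_2 ≅ Z^8.

Boundary ∂_1: C_1 → C_0 is given by ∂[p,q] = [q] − [p].
This gives a 6×12 integer matrix of rank 5; reducing to Smith normal form yields diagonal entries (1,1,1,1,1).

The boundary map ∂_2: C_2 → C_1 maps a triangle to the signed sum of its edges. For instance
  ∂[2,3,4] = [3,4] − [2,4] + [2,3],
  ∂[1,2,5] = [2,5] − [1,5] + [1,2].
The resulting 12×8 matrix has rank 7, and its Smith normal form has invariant factors (1,1,1,1,1,1,1).

From H_k ≅ ker(∂_k) / im(∂_{k+1}) we obtain:

  H_0: rank C_0 − rank ∂_1 = 6 − 5 = 1, and the invariant factors of ∂_1 are all 1, so H_0 = Z.
  H_1: rank ker ∂_1 − rank ∂_2 = (12 − 5) − 7 = 0, and the invariant factors of ∂_2 are all 1, so H_1 = 0.
  H_2: rank ker ∂_2 − rank ∂_3 = (8 − 7) − 0 = 1, and there is no ∂_3, so H_2 = Z.

H_0 ≅ Z,  H_1 = 0,  H_2 ≅ Z.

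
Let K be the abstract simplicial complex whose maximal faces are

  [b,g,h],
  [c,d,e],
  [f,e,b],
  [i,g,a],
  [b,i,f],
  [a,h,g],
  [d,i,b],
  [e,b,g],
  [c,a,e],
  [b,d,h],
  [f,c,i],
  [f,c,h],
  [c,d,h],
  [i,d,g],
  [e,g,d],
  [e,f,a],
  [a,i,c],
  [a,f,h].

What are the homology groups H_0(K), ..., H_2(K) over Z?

Take the total order a < b < c < d < e < f < g < h < i on the vertex set. Then K (dimension 2) consists of the simplices:

  0-simplices (9): a, b, c, d, e, f, g, h, i
  1-simplices (27): ac, ae, af, ag, ah, ai, bd, be, bf, bg, bh, bi, cd, ce, cf, ch, ci, de, dg, dh, di, ef, eg, fh, fi, gh, gi
  2-simplices (18): ace, aci, aef, afh, agh, agi, bdh, bdi, bef, beg, bfi, bgh, cde, cdh, cfh, cfi, deg, dgi

Hence C_0 ≅ Z^9, C_1 ≅ Z^27, C_2 ≅ Z^18.

Boundary ∂_1: C_1 → C_0 sends each edge [p,q] (with p < q) to q − p. For instance
  ∂gi = i − g.
The resulting 9×27 matrix has rank 8, and its Smith normal form has invariant factors (1,1,1,1,1,1,1,1).

Boundary ∂_2: C_2 → C_1 acts by ∂[p,q,r] = [q,r] − [p,r] + [p,q]. For instance
  ∂bgh = gh − bh + bg,
  ∂bdh = dh − bh + bd.
The resulting 27×18 matrix has rank 18, and its Smith normal form has invariant factors (1,1,1,1,1,1,1,1,1,1,1,1,1,1,1,1,1,2).

Now H_k = ker ∂_k / im ∂_{k+1}, so:

  H_0: rank C_0 − rank ∂_1 = 9 − 8 = 1, and the invariant factors of ∂_1 are all 1, so H_0 = Z.
  H_1: rank ker ∂_1 − rank ∂_2 = (27 − 8) − 18 = 1, and ∂_2 has invariant factor 2 > 1, so H_1 = Z ⊕ Z_2.
  H_2: rank ker ∂_2 − rank ∂_3 = (18 − 18) − 0 = 0, and there is no ∂_3, so H_2 = 0.

(K is a triangulation of the Klein bottle.)

H_0 ≅ Z,  H_1 ≅ Z ⊕ Z_2,  H_2 = 0.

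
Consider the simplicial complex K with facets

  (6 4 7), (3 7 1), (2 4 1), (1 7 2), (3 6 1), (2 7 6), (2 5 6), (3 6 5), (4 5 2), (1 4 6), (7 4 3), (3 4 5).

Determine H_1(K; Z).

H_1 = Z/2.

We work with the vertex ordering 1 < 2 < 3 < 4 < 5 < 6 < 7. The simplices of K, each written with vertices in increasing order, are:

  0-simplices (7): [1], [2], [3], [4], [5], [6], [7]
  1-simplices (18): [1,2], [1,3], [1,4], [1,6], [1,7], [2,4], [2,5], [2,6], [2,7], [3,4], [3,5], [3,6], [3,7], [4,5], [4,6], [4,7], [5,6], [6,7]
  2-simplices (12): [1,2,4], [1,2,7], [1,3,6], [1,3,7], [1,4,6], [2,4,5], [2,5,6], [2,6,7], [3,4,5], [3,4,7], [3,5,6], [4,6,7]

giving chain groups C_0 ≅ Z^7, C_1 ≅ Z^18, C_2 ≅ Z^12.

Boundary ∂_1: C_1 → C_0 is given by ∂[p,q] = [q] − [p]. For instance
  ∂[3,6] = [6] − [3].
As a 7×18 matrix over Z this has rank 6, with invariant factors (1,1,1,1,1,1).

∂_2: C_2 → C_1 sends each 2-simplex [p,q,r] to [q,r] − [p,r] + [p,q]. For instance
  ∂[2,4,5] = [4,5] − [2,5] + [2,4],
  ∂[2,6,7] = [6,7] − [2,7] + [2,6].
As a 18×12 matrix over Z this has rank 12, with invariant factors (1,1,1,1,1,1,1,1,1,1,1,2).

Now H_k = ker ∂_k / im ∂_{k+1}, so:

  H_1: rank ker ∂_1 − rank ∂_2 = (18 − 6) − 12 = 0, and ∂_2 has invariant factor 2 > 1, so H_1 = Z/2.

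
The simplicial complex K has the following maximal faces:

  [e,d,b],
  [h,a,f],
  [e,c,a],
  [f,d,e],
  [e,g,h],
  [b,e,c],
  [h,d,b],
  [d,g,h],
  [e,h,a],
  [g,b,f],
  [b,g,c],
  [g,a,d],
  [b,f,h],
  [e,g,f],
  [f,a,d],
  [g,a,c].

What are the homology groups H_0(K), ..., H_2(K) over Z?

H_0 = Z,  H_1 = Z^2,  H_2 = Z.

Order the vertices as a < b < c < d < e < f < g < h. Listing each simplex with vertices in this order, K has dimension 2 with simplices:

  0-simplices (8): a, b, c, d, e, f, g, h
  1-simplices (24): ac, ad, ae, af, ag, ah, bc, bd, be, bf, bg, bh, ce, cg, de, df, dg, dh, ef, eg, eh, fg, fh, gh
  2-simplices (16): ace, acg, adf, adg, aeh, afh, bce, bcg, bde, bdh, bfg, bfh, def, dgh, efg, egh

so the chain groups are C_0 ≅ Z^8, C_1 ≅ Z^24, C_2 ≅ Z^16.

Boundary ∂_1: C_1 → C_0 is given by ∂[p,q] = [q] − [p]. For instance
  ∂ac = c − a.
This gives a 8×24 integer matrix of rank 7; reducing to Smith normal form yields diagonal entries (1,1,1,1,1,1,1).

Boundary ∂_2: C_2 → C_1 acts by ∂[p,q,r] = [q,r] − [p,r] + [p,q]. For instance
  ∂afh = fh − ah + af,
  ∂adg = dg − ag + ad.
The resulting 24×16 matrix has rank 15, and its Smith normal form has invariant factors (1,1,1,1,1,1,1,1,1,1,1,1,1,1,1).

Reading off H_k = ker ∂_k / im ∂_{k+1}:

  H_0: rank C_0 − rank ∂_1 = 8 − 7 = 1, and the invariant factors of ∂_1 are all 1, so H_0 = Z.
  H_1: rank ker ∂_1 − rank ∂_2 = (24 − 7) − 15 = 2, and the invariant factors of ∂_2 are all 1, so H_1 = Z^2.
  H_2: rank ker ∂_2 − rank ∂_3 = (16 − 15) − 0 = 1, and there is no ∂_3, so H_2 = Z.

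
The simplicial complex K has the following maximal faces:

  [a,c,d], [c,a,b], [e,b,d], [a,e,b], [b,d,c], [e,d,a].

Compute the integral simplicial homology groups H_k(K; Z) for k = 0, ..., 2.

H_0 = Z,  H_1 = 0,  H_2 = Z.

Fix the vertex order a < b < c < d < e and write every simplex with vertices in increasing order. Then dim K = 2 and the simplices of K are:

  0-simplices (5): a, b, c, d, e
  1-simplices (9): ab, ac, ad, ae, bc, bd, be, cd, de
  2-simplices (6): abc, abe, acd, ade, bcd, bde

so the chain groups are C_0 ≅ Z^5, C_1 ≅ Z^9, C_2 ≅ Z^6.

The boundary map ∂_1: C_1 → C_0 sends each edge [p,q] (with p < q) to q − p. For instance
  ∂ab = b − a.
As a 5×9 matrix over Z this has rank 4, with invariant factors (1,1,1,1).

∂_2: C_2 → C_1 sends each 2-simplex [p,q,r] to [q,r] − [p,r] + [p,q]. For instance
  ∂bcd = cd − bd + bc,
  ∂acd = cd − ad + ac.
The 9×6 boundary matrix has rank 5 and Smith normal form diag(1,1,1,1,1).

From H_k ≅ ker(∂_k) / im(∂_{k+1}) we obtain:

  H_0: rank C_0 − rank ∂_1 = 5 − 4 = 1, and the invariant factors of ∂_1 are all 1, so H_0 ≅ Z.
  H_1: rank ker ∂_1 − rank ∂_2 = (9 − 4) − 5 = 0, and the invariant factors of ∂_2 are all 1, so H_1 ≅ 0.
  H_2: rank ker ∂_2 − rank ∂_3 = (6 − 5) − 0 = 1, and there is no ∂_3, so H_2 ≅ Z.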